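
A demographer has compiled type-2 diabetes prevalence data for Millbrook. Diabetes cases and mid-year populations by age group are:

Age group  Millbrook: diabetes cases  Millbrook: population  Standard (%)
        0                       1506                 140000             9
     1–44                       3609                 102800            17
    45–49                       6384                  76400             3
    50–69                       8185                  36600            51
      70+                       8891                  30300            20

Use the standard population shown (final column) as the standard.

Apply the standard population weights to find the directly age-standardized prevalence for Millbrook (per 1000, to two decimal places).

182.18

Age-specific rates per 1000 for Millbrook: 10.757, 35.107, 83.560, 223.634, 293.432.
Standard weights: 0.09, 0.17, 0.03, 0.51, 0.20.
Standardized rate: 0.0900×10.757 + 0.1700×35.107 + 0.0300×83.560 + 0.5100×223.634 + 0.2000×293.432 = 182.1829 per 1000.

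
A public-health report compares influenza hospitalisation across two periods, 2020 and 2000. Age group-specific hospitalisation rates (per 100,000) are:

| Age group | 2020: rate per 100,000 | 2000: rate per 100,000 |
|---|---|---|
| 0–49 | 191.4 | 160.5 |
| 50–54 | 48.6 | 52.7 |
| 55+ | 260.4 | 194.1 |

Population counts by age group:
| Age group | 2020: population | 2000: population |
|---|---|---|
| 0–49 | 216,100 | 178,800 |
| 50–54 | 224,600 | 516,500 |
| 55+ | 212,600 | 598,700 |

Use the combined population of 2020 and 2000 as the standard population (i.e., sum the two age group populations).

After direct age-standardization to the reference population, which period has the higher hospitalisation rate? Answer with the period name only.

2020

Combined standard total = 1,947,300; weights = 0.2028, 0.3806, 0.4166.
2020: 0.2028×191.4 + 0.3806×48.6 + 0.4166×260.4 = 165.8008 per 100,000.
2000: 0.2028×160.5 + 0.3806×52.7 + 0.4166×194.1 = 133.4724 per 100,000.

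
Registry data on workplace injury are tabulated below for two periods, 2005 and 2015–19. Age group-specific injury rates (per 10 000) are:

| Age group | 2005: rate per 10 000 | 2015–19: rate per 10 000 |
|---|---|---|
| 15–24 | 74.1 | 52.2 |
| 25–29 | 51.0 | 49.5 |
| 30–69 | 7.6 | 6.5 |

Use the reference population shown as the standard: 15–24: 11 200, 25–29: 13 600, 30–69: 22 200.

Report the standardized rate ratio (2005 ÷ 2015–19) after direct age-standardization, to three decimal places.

1.207

Standard total = 47 000; weights = 0.2383, 0.2894, 0.4723.
2005: 0.2383×74.1 + 0.2894×51.0 + 0.4723×7.6 = 36.0051 per 10 000.
2015–19: 0.2383×52.2 + 0.2894×49.5 + 0.4723×6.5 = 29.8328 per 10 000.
Ratio = 36.0051 ÷ 29.8328 = 1.20690.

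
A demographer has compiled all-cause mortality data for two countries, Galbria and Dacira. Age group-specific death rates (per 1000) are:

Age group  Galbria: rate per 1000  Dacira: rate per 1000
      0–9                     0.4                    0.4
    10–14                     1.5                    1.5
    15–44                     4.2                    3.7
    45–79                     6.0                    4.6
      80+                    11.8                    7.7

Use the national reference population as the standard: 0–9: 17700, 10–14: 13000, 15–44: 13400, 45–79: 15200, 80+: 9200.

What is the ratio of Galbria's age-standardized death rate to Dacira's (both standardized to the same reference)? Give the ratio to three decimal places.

Standard total = 68500; weights = 0.2584, 0.1898, 0.1956, 0.2219, 0.1343.
Galbria: 0.2584×0.4 + 0.1898×1.5 + 0.1956×4.2 + 0.2219×6.0 + 0.1343×11.8 = 4.1258 per 1000.
Dacira: 0.2584×0.4 + 0.1898×1.5 + 0.1956×3.7 + 0.2219×4.6 + 0.1343×7.7 = 3.1667 per 1000.
Ratio = 4.1258 ÷ 3.1667 = 1.30288.

1.303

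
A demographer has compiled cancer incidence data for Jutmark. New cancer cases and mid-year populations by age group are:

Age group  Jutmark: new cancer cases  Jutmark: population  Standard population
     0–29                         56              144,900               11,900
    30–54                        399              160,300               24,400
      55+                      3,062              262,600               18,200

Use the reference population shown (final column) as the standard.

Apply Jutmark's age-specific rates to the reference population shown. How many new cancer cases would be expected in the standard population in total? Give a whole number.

278

Age-specific rates per 100,000 for Jutmark: 38.65, 248.91, 1166.03.
Expected new cancer cases = Σ (standard pop × age-specific rate ÷ 100,000)
= 11,900×38.65/100,000 + 24,400×248.91/100,000 + 18,200×1166.03/100,000
= 4.60 + 60.73 + 212.22 = 277.55.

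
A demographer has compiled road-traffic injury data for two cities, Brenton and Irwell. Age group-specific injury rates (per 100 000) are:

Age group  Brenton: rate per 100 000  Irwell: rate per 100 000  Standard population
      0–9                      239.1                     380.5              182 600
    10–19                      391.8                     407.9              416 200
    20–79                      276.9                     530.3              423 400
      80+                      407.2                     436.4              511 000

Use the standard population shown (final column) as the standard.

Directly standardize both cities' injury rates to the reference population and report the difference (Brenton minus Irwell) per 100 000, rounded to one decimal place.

Standard total = 1 533 200; weights = 0.1191, 0.2715, 0.2762, 0.3333.
Brenton: 0.1191×239.1 + 0.2715×391.8 + 0.2762×276.9 + 0.3333×407.2 = 347.0164 per 100 000.
Irwell: 0.1191×380.5 + 0.2715×407.9 + 0.2762×530.3 + 0.3333×436.4 = 447.9368 per 100 000.
Difference = 347.0164 − 447.9368 = -100.9204.

-100.9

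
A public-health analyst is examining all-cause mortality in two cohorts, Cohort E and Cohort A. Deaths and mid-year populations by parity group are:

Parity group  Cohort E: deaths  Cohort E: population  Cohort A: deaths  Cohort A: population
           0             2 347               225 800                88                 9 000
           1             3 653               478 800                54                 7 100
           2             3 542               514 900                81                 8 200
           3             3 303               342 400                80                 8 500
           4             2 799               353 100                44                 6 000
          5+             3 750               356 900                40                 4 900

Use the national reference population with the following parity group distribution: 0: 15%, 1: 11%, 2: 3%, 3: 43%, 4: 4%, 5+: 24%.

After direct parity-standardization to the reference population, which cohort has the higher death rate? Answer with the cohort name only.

Parity-specific rates per 100 000 for Cohort E: 1039.42, 762.95, 687.90, 964.66, 792.69, 1050.71.
For Cohort A: 977.78, 760.56, 987.80, 941.18, 733.33, 816.33.
Standard weights: 0.15, 0.11, 0.03, 0.43, 0.04, 0.24.
Cohort E: 0.1500×1039.42 + 0.1100×762.95 + 0.0300×687.90 + 0.4300×964.66 + 0.0400×792.69 + 0.2400×1050.71 = 959.1573 per 100 000.
Cohort A: 0.1500×977.78 + 0.1100×760.56 + 0.0300×987.80 + 0.4300×941.18 + 0.0400×733.33 + 0.2400×816.33 = 889.9204 per 100 000.
The crude rates (853.65 vs 885.58) would put Cohort A higher, but that reflects its parity composition; once standardized to a common parity structure, Cohort E has the higher underlying rate.

Cohort E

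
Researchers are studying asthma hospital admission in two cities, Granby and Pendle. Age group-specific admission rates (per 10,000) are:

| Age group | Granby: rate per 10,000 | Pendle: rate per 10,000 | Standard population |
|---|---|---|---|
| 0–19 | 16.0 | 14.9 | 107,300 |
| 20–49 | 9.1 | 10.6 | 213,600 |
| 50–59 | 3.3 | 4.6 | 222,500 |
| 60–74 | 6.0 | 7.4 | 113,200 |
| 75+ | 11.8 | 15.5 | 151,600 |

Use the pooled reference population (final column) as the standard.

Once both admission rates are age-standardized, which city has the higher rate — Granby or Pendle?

Pendle

Standard total = 808,200; weights = 0.1328, 0.2643, 0.2753, 0.1401, 0.1876.
Granby: 0.1328×16.0 + 0.2643×9.1 + 0.2753×3.3 + 0.1401×6.0 + 0.1876×11.8 = 8.4916 per 10,000.
Pendle: 0.1328×14.9 + 0.2643×10.6 + 0.2753×4.6 + 0.1401×7.4 + 0.1876×15.5 = 9.9900 per 10,000.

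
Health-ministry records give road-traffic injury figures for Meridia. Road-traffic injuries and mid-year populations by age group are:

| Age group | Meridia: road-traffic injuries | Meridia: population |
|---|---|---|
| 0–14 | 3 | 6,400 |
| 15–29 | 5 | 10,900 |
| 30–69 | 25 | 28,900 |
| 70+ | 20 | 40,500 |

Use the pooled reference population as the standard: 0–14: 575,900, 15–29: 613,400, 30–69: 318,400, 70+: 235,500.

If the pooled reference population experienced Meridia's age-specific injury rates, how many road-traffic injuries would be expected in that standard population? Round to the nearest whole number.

943

Age-specific rates per 100,000 for Meridia: 46.88, 45.87, 86.51, 49.38.
Expected road-traffic injuries = Σ (standard pop × age-specific rate ÷ 100,000)
= 575,900×46.88/100,000 + 613,400×45.87/100,000 + 318,400×86.51/100,000 + 235,500×49.38/100,000
= 269.95 + 281.38 + 275.43 + 116.30 = 943.06.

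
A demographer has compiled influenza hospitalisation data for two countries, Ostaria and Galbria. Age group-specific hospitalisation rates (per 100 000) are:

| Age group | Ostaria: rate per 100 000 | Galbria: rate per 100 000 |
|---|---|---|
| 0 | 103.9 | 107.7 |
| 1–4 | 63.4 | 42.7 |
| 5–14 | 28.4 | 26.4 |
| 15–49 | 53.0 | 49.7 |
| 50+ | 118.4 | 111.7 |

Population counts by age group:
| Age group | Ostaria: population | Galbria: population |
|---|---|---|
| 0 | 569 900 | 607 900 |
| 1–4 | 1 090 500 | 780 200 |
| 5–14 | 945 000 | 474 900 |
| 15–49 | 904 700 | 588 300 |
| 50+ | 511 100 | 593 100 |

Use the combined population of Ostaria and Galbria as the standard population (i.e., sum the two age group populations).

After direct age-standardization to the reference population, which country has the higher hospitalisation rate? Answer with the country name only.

Ostaria

Combined standard total = 7 065 600; weights = 0.1667, 0.2648, 0.2010, 0.2113, 0.1563.
Ostaria: 0.1667×103.9 + 0.2648×63.4 + 0.2010×28.4 + 0.2113×53.0 + 0.1563×118.4 = 69.5153 per 100 000.
Galbria: 0.1667×107.7 + 0.2648×42.7 + 0.2010×26.4 + 0.2113×49.7 + 0.1563×111.7 = 62.5219 per 100 000.
The crude rates (65.57 vs 67.93) would put Galbria higher, but that reflects its age composition; once standardized to a common age structure, Ostaria has the higher underlying rate.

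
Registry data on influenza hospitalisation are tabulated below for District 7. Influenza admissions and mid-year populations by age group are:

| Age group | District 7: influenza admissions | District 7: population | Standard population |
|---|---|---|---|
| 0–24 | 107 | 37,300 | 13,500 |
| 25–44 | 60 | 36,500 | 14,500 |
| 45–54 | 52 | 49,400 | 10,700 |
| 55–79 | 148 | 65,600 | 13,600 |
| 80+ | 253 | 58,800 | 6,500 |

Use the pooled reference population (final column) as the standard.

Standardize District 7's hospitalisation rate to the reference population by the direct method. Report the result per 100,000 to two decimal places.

225.30

Age-specific rates per 100,000 for District 7: 286.86, 164.38, 105.26, 225.61, 430.27.
Standard total = 58,800; weights = 0.2296, 0.2466, 0.1820, 0.2313, 0.1105.
Standardized rate: 0.2296×286.86 + 0.2466×164.38 + 0.1820×105.26 + 0.2313×225.61 + 0.1105×430.27 = 225.2992 per 100,000.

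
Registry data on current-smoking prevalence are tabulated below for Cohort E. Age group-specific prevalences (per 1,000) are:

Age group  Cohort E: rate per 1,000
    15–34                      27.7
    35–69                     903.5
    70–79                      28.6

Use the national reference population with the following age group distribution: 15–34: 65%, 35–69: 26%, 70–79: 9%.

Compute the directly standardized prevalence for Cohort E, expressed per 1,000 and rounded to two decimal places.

255.49

Standard weights: 0.65, 0.26, 0.09.
Standardized rate: 0.6500×27.7 + 0.2600×903.5 + 0.0900×28.6 = 255.4890 per 1,000.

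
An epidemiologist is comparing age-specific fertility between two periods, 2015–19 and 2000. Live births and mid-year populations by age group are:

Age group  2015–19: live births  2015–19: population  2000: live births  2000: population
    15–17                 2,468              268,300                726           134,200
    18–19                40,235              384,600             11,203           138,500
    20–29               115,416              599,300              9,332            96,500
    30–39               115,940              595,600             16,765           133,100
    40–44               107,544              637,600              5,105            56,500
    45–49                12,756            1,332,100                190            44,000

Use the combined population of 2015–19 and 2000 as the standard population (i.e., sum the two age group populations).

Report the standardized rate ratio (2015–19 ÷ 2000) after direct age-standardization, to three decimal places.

Age-specific rates per 1,000 for 2015–19: 9.199, 104.615, 192.585, 194.661, 168.670, 9.576.
For 2000: 5.410, 80.888, 96.705, 125.958, 90.354, 4.318.
Combined standard total = 4,420,300; weights = 0.0911, 0.1183, 0.1574, 0.1649, 0.1570, 0.3113.
2015–19: 0.0911×9.199 + 0.1183×104.615 + 0.1574×192.585 + 0.1649×194.661 + 0.1570×168.670 + 0.3113×9.576 = 105.0896 per 1,000.
2000: 0.0911×5.410 + 0.1183×80.888 + 0.1574×96.705 + 0.1649×125.958 + 0.1570×90.354 + 0.3113×4.318 = 61.5840 per 1,000.
Ratio = 105.0896 ÷ 61.5840 = 1.70644.

1.706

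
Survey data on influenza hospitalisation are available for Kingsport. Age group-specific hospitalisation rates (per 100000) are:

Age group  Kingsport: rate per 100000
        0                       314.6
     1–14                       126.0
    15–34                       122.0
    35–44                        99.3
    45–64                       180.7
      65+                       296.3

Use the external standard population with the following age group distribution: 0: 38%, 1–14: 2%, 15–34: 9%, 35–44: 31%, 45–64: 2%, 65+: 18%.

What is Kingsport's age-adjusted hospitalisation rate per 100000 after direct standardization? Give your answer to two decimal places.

220.78

Standard weights: 0.38, 0.02, 0.09, 0.31, 0.02, 0.18.
Standardized rate: 0.3800×314.6 + 0.0200×126.0 + 0.0900×122.0 + 0.3100×99.3 + 0.0200×180.7 + 0.1800×296.3 = 220.7790 per 100000.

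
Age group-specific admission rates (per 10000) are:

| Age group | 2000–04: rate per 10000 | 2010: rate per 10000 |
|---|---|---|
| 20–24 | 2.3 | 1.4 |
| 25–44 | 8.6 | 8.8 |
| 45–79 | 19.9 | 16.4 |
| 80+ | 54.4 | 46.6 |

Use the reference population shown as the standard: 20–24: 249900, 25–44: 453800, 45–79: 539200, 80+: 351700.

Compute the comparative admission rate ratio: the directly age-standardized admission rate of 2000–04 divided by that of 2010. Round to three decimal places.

1.161

Standard total = 1594600; weights = 0.1567, 0.2846, 0.3381, 0.2206.
2000–04: 0.1567×2.3 + 0.2846×8.6 + 0.3381×19.9 + 0.2206×54.4 = 21.5352 per 10000.
2010: 0.1567×1.4 + 0.2846×8.8 + 0.3381×16.4 + 0.2206×46.6 = 18.5472 per 10000.
Ratio = 21.5352 ÷ 18.5472 = 1.16110.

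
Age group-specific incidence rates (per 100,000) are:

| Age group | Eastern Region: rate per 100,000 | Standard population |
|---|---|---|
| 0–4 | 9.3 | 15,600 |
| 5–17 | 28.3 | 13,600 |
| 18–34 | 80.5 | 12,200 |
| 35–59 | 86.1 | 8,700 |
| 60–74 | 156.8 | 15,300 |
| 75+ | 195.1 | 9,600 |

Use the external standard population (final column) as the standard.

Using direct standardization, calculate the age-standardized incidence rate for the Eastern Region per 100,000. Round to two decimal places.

87.11

Standard total = 75,000; weights = 0.2080, 0.1813, 0.1627, 0.1160, 0.2040, 0.1280.
Standardized rate: 0.2080×9.3 + 0.1813×28.3 + 0.1627×80.5 + 0.1160×86.1 + 0.2040×156.8 + 0.1280×195.1 = 87.1084 per 100,000.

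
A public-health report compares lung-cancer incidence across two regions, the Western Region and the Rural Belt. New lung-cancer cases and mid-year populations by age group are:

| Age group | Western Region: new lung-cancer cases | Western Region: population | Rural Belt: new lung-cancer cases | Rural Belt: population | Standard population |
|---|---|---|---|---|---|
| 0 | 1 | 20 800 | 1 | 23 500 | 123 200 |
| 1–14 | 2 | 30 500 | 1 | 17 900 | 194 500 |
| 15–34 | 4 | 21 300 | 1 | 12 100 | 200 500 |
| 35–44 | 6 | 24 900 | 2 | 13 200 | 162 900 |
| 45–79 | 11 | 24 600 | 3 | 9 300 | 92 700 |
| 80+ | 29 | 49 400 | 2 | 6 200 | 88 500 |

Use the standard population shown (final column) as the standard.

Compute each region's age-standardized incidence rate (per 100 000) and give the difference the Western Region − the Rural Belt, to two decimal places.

Age-specific rates per 100 000 for the Western Region: 4.81, 6.56, 18.78, 24.10, 44.72, 58.70.
For the Rural Belt: 4.26, 5.59, 8.26, 15.15, 32.26, 32.26.
Standard total = 862 300; weights = 0.1429, 0.2256, 0.2325, 0.1889, 0.1075, 0.1026.
The Western Region: 0.1429×4.81 + 0.2256×6.56 + 0.2325×18.78 + 0.1889×24.10 + 0.1075×44.72 + 0.1026×58.70 = 21.9167 per 100 000.
The Rural Belt: 0.1429×4.26 + 0.2256×5.59 + 0.2325×8.26 + 0.1889×15.15 + 0.1075×32.26 + 0.1026×32.26 = 13.4306 per 100 000.
Difference = 21.9167 − 13.4306 = 8.4861.

8.49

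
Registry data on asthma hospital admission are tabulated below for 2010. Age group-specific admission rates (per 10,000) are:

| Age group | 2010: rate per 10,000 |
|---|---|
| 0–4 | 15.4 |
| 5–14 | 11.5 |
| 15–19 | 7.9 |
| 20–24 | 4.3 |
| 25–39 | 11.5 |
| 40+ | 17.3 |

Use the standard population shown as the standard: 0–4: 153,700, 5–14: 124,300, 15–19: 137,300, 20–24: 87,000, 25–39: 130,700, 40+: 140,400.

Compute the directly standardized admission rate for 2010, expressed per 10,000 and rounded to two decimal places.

11.88

Standard total = 773,400; weights = 0.1987, 0.1607, 0.1775, 0.1125, 0.1690, 0.1815.
Standardized rate: 0.1987×15.4 + 0.1607×11.5 + 0.1775×7.9 + 0.1125×4.3 + 0.1690×11.5 + 0.1815×17.3 = 11.8789 per 10,000.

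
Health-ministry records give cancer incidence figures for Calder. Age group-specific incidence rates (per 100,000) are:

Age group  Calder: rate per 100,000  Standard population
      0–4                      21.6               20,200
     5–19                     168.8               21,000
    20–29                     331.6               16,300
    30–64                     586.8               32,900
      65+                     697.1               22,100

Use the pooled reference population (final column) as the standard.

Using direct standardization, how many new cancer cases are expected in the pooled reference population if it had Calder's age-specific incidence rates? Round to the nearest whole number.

Expected new cancer cases = Σ (standard pop × age-specific rate ÷ 100,000)
= 20,200×21.6/100,000 + 21,000×168.8/100,000 + 16,300×331.6/100,000 + 32,900×586.8/100,000 + 22,100×697.1/100,000
= 4.36 + 35.45 + 54.05 + 193.06 + 154.06 = 440.98.

441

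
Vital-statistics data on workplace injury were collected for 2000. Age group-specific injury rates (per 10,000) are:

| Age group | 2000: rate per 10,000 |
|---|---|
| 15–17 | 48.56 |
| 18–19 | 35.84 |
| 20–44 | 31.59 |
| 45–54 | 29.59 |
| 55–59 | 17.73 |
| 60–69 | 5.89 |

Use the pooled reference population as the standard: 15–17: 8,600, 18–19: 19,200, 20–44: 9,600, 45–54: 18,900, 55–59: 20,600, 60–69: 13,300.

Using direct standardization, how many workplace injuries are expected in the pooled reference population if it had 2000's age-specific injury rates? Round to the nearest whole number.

241

Expected workplace injuries = Σ (standard pop × age-specific rate ÷ 10,000)
= 8,600×48.56/10,000 + 19,200×35.84/10,000 + 9,600×31.59/10,000 + 18,900×29.59/10,000 + 20,600×17.73/10,000 + 13,300×5.89/10,000
= 41.76 + 68.81 + 30.33 + 55.93 + 36.52 + 7.83 = 241.18.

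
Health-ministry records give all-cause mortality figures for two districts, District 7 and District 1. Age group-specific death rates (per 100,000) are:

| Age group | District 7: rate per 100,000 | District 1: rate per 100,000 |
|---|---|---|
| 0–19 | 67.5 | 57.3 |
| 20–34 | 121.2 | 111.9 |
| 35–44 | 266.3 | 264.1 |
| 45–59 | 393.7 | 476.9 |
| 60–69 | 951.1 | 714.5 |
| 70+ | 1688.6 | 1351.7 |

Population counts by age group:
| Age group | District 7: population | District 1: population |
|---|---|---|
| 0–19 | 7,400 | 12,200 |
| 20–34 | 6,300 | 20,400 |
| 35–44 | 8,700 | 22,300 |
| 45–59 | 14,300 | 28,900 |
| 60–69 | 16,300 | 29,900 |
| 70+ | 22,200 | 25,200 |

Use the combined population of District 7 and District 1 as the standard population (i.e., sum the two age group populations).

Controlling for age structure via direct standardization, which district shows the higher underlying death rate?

Combined standard total = 214,100; weights = 0.0915, 0.1247, 0.1448, 0.2018, 0.2158, 0.2214.
District 7: 0.0915×67.5 + 0.1247×121.2 + 0.1448×266.3 + 0.2018×393.7 + 0.2158×951.1 + 0.2214×1688.6 = 718.3682 per 100,000.
District 1: 0.0915×57.3 + 0.1247×111.9 + 0.1448×264.1 + 0.2018×476.9 + 0.2158×714.5 + 0.2214×1351.7 = 607.1017 per 100,000.

District 7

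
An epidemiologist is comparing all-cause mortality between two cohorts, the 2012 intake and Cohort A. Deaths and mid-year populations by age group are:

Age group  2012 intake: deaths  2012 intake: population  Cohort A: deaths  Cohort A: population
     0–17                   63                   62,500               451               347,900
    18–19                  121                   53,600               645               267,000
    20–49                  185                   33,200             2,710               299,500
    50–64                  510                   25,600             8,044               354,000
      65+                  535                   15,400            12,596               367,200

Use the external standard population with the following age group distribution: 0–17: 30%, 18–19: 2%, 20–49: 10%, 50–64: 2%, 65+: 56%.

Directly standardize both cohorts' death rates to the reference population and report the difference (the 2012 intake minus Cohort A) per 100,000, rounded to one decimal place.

-24.8

Age-specific rates per 100,000 for the 2012 intake: 100.80, 225.75, 557.23, 1992.19, 3474.03.
For Cohort A: 129.63, 241.57, 904.84, 2272.32, 3430.28.
Standard weights: 0.30, 0.02, 0.10, 0.02, 0.56.
The 2012 intake: 0.3000×100.80 + 0.0200×225.75 + 0.1000×557.23 + 0.0200×1992.19 + 0.5600×3474.03 = 2075.7761 per 100,000.
Cohort A: 0.3000×129.63 + 0.0200×241.57 + 0.1000×904.84 + 0.0200×2272.32 + 0.5600×3430.28 = 2100.6110 per 100,000.
Difference = 2075.7761 − 2100.6110 = -24.8349.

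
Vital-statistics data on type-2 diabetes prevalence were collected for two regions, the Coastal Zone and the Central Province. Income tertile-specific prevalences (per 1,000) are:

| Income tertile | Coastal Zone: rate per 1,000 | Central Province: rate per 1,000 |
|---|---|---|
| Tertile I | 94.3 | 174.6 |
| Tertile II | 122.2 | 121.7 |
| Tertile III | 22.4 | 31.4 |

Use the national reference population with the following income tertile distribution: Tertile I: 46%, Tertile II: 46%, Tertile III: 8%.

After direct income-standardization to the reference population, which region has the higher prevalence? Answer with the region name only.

Central Province

Standard weights: 0.46, 0.46, 0.08.
The Coastal Zone: 0.4600×94.3 + 0.4600×122.2 + 0.0800×22.4 = 101.3820 per 1,000.
The Central Province: 0.4600×174.6 + 0.4600×121.7 + 0.0800×31.4 = 138.8100 per 1,000.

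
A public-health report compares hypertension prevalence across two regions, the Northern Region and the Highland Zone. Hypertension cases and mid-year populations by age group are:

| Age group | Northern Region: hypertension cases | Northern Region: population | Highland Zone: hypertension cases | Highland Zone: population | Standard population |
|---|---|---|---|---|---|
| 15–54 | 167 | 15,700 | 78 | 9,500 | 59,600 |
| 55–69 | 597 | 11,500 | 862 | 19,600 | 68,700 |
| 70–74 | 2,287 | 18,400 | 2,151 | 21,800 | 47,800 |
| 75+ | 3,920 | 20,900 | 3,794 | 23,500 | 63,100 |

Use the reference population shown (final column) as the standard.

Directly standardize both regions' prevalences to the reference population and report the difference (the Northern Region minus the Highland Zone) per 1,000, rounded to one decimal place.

Age-specific rates per 1,000 for the Northern Region: 10.637, 51.913, 124.293, 187.560.
For the Highland Zone: 8.211, 43.980, 98.670, 161.447.
Standard total = 239,200; weights = 0.2492, 0.2872, 0.1998, 0.2638.
The Northern Region: 0.2492×10.637 + 0.2872×51.913 + 0.1998×124.293 + 0.2638×187.560 = 91.8756 per 1,000.
The Highland Zone: 0.2492×8.211 + 0.2872×43.980 + 0.1998×98.670 + 0.2638×161.447 = 76.9835 per 1,000.
Difference = 91.8756 − 76.9835 = 14.8921.

14.9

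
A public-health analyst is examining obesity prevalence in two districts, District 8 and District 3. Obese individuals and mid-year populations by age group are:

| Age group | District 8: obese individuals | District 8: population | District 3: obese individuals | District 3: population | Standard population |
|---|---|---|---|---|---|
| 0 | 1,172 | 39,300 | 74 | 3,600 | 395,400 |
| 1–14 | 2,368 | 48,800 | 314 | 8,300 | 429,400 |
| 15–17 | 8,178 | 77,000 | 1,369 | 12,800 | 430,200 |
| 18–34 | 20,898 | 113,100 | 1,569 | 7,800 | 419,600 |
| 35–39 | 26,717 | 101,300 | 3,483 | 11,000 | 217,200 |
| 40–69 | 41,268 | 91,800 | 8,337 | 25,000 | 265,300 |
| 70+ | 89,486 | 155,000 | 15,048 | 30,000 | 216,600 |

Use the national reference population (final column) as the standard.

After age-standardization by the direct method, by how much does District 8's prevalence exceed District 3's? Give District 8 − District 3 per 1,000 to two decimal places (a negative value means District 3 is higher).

Age-specific rates per 1,000 for District 8: 29.822, 48.525, 106.208, 184.775, 263.741, 449.542, 577.329.
For District 3: 20.556, 37.831, 106.953, 201.154, 316.636, 333.480, 501.600.
Standard total = 2,373,700; weights = 0.1666, 0.1809, 0.1812, 0.1768, 0.0915, 0.1118, 0.0912.
District 8: 0.1666×29.822 + 0.1809×48.525 + 0.1812×106.208 + 0.1768×184.775 + 0.0915×263.741 + 0.1118×449.542 + 0.0912×577.329 = 192.7151 per 1,000.
District 3: 0.1666×20.556 + 0.1809×37.831 + 0.1812×106.953 + 0.1768×201.154 + 0.0915×316.636 + 0.1118×333.480 + 0.0912×501.600 = 177.2254 per 1,000.
Difference = 192.7151 − 177.2254 = 15.4896.

15.49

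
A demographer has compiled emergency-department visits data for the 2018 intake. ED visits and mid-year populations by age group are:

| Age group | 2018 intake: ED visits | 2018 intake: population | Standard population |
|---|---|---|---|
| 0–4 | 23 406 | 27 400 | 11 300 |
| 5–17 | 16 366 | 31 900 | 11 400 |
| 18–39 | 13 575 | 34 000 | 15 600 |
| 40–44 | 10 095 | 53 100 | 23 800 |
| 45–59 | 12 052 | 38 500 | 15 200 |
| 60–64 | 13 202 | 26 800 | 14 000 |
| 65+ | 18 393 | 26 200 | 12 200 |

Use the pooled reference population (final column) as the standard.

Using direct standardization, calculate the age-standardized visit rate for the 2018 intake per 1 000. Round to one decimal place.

Age-specific rates per 1 000 for the 2018 intake: 854.234, 513.041, 399.265, 190.113, 313.039, 492.612, 702.023.
Standard total = 103 500; weights = 0.1092, 0.1101, 0.1507, 0.2300, 0.1469, 0.1353, 0.1179.
Standardized rate: 0.1092×854.234 + 0.1101×513.041 + 0.1507×399.265 + 0.2300×190.113 + 0.1469×313.039 + 0.1353×492.612 + 0.1179×702.023 = 449.0257 per 1 000.

449.0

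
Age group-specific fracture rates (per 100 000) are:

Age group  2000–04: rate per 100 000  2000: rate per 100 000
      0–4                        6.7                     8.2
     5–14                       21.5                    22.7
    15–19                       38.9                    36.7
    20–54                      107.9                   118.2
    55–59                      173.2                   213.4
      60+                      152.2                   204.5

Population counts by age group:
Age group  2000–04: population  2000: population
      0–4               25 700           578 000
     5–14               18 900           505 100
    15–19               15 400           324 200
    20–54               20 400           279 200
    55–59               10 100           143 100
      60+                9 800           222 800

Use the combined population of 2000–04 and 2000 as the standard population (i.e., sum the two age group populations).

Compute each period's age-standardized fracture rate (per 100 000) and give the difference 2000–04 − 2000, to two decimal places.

Combined standard total = 2 152 700; weights = 0.2804, 0.2434, 0.1578, 0.1392, 0.0712, 0.1081.
2000–04: 0.2804×6.7 + 0.2434×21.5 + 0.1578×38.9 + 0.1392×107.9 + 0.0712×173.2 + 0.1081×152.2 = 57.0372 per 100 000.
2000: 0.2804×8.2 + 0.2434×22.7 + 0.1578×36.7 + 0.1392×118.2 + 0.0712×213.4 + 0.1081×204.5 = 67.3483 per 100 000.
Difference = 57.0372 − 67.3483 = -10.3111.

-10.31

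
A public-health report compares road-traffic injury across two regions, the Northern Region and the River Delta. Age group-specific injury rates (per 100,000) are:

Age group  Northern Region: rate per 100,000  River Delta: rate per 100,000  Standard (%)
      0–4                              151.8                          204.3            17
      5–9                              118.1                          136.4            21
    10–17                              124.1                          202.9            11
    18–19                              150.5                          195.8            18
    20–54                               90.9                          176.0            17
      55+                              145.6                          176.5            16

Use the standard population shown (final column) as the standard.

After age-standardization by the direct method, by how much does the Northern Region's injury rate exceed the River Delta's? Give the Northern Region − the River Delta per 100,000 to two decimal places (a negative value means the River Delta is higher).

-49.00

Standard weights: 0.17, 0.21, 0.11, 0.18, 0.17, 0.16.
The Northern Region: 0.1700×151.8 + 0.2100×118.1 + 0.1100×124.1 + 0.1800×150.5 + 0.1700×90.9 + 0.1600×145.6 = 130.0970 per 100,000.
The River Delta: 0.1700×204.3 + 0.2100×136.4 + 0.1100×202.9 + 0.1800×195.8 + 0.1700×176.0 + 0.1600×176.5 = 179.0980 per 100,000.
Difference = 130.0970 − 179.0980 = -49.0010.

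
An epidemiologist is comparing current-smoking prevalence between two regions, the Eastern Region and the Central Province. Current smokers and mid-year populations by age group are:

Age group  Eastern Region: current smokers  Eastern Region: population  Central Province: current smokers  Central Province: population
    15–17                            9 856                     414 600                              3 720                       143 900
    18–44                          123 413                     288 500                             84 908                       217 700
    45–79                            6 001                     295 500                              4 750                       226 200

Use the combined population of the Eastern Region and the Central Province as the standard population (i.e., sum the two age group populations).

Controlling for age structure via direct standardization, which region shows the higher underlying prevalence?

Age-specific rates per 1 000 for the Eastern Region: 23.772, 427.775, 20.308.
For the Central Province: 25.851, 390.023, 20.999.
Combined standard total = 1 586 400; weights = 0.3521, 0.3191, 0.3289.
The Eastern Region: 0.3521×23.772 + 0.3191×427.775 + 0.3289×20.308 = 151.5450 per 1 000.
The Central Province: 0.3521×25.851 + 0.3191×390.023 + 0.3289×20.999 = 140.4581 per 1 000.
The crude rates (139.47 vs 158.86) would put the Central Province higher, but that reflects its age composition; once standardized to a common age structure, the Eastern Region has the higher underlying rate.

Eastern Region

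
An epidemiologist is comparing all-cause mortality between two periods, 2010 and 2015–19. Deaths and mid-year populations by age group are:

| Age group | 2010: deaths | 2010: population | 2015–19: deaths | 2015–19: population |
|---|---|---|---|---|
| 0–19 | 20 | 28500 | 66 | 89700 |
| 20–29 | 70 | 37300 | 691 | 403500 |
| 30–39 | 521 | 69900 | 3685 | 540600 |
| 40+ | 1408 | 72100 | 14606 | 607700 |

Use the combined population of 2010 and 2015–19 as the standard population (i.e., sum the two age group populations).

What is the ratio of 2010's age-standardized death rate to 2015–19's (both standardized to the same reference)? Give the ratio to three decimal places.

0.878

Age-specific rates per 100000 for 2010: 70.18, 187.67, 745.35, 1952.84.
For 2015–19: 73.58, 171.25, 681.65, 2403.49.
Combined standard total = 1849300; weights = 0.0639, 0.2384, 0.3301, 0.3676.
2010: 0.0639×70.18 + 0.2384×187.67 + 0.3301×745.35 + 0.3676×1952.84 = 1013.1390 per 100000.
2015–19: 0.0639×73.58 + 0.2384×171.25 + 0.3301×681.65 + 0.3676×2403.49 = 1154.0710 per 100000.
Ratio = 1013.1390 ÷ 1154.0710 = 0.87788.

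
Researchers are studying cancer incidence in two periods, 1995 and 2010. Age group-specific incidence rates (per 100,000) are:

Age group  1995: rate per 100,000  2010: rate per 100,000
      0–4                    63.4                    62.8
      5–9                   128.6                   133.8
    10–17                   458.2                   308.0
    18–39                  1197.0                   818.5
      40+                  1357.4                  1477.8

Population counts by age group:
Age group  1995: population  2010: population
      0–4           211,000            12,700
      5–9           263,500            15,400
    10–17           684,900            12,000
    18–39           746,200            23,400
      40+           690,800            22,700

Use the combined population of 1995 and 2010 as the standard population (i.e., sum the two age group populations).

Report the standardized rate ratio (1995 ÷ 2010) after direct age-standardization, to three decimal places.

Combined standard total = 2,682,600; weights = 0.0834, 0.1040, 0.2598, 0.2869, 0.2660.
1995: 0.0834×63.4 + 0.1040×128.6 + 0.2598×458.2 + 0.2869×1197.0 + 0.2660×1357.4 = 842.1251 per 100,000.
2010: 0.0834×62.8 + 0.1040×133.8 + 0.2598×308.0 + 0.2869×818.5 + 0.2660×1477.8 = 727.0328 per 100,000.
Ratio = 842.1251 ÷ 727.0328 = 1.15830.

1.158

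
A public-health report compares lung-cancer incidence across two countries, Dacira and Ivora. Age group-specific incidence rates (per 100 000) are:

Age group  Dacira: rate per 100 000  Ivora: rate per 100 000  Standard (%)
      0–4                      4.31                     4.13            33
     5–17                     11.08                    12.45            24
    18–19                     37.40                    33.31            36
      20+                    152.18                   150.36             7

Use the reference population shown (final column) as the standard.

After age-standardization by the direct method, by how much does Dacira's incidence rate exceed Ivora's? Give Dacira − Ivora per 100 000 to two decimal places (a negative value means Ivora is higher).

Standard weights: 0.33, 0.24, 0.36, 0.07.
Dacira: 0.3300×4.31 + 0.2400×11.08 + 0.3600×37.40 + 0.0700×152.18 = 28.1981 per 100 000.
Ivora: 0.3300×4.13 + 0.2400×12.45 + 0.3600×33.31 + 0.0700×150.36 = 26.8677 per 100 000.
Difference = 28.1981 − 26.8677 = 1.3304.

1.33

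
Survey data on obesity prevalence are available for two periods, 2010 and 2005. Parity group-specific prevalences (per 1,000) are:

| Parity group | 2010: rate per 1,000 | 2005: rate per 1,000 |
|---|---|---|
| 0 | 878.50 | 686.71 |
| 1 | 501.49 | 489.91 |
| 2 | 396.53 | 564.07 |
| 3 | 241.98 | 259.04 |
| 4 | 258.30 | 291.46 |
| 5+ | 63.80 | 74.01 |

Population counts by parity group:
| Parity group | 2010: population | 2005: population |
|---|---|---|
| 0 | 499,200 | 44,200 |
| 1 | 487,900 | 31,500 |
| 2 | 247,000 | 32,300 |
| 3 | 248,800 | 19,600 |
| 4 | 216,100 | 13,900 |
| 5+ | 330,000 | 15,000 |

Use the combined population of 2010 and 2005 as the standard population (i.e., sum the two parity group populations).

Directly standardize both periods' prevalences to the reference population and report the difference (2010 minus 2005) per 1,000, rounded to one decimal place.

Combined standard total = 2,185,500; weights = 0.2486, 0.2377, 0.1278, 0.1228, 0.1052, 0.1579.
2010: 0.2486×878.50 + 0.2377×501.49 + 0.1278×396.53 + 0.1228×241.98 + 0.1052×258.30 + 0.1579×63.80 = 455.2592 per 1,000.
2005: 0.2486×686.71 + 0.2377×489.91 + 0.1278×564.07 + 0.1228×259.04 + 0.1052×291.46 + 0.1579×74.01 = 433.4284 per 1,000.
Difference = 455.2592 − 433.4284 = 21.8308.

21.8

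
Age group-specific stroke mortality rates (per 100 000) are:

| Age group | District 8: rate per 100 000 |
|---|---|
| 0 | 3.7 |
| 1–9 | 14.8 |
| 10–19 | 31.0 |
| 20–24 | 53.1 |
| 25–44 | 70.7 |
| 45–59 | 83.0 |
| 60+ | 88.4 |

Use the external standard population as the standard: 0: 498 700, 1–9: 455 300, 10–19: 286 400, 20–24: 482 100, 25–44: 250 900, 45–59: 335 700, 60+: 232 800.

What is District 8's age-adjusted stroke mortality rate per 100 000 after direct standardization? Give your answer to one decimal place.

43.0

Standard total = 2 541 900; weights = 0.1962, 0.1791, 0.1127, 0.1897, 0.0987, 0.1321, 0.0916.
Standardized rate: 0.1962×3.7 + 0.1791×14.8 + 0.1127×31.0 + 0.1897×53.1 + 0.0987×70.7 + 0.1321×83.0 + 0.0916×88.4 = 42.9768 per 100 000.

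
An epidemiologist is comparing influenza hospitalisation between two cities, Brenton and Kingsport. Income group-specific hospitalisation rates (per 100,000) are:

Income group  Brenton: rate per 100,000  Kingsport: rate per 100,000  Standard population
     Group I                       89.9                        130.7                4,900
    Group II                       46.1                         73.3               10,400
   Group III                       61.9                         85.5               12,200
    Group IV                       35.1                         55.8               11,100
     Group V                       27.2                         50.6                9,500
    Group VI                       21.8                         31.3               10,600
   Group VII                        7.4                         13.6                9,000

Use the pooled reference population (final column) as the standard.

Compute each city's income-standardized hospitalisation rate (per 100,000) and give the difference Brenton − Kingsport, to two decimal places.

Standard total = 67,700; weights = 0.0724, 0.1536, 0.1802, 0.1640, 0.1403, 0.1566, 0.1329.
Brenton: 0.0724×89.9 + 0.1536×46.1 + 0.1802×61.9 + 0.1640×35.1 + 0.1403×27.2 + 0.1566×21.8 + 0.1329×7.4 = 38.7123 per 100,000.
Kingsport: 0.0724×130.7 + 0.1536×73.3 + 0.1802×85.5 + 0.1640×55.8 + 0.1403×50.6 + 0.1566×31.3 + 0.1329×13.6 = 59.0858 per 100,000.
Difference = 38.7123 − 59.0858 = -20.3736.

-20.37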